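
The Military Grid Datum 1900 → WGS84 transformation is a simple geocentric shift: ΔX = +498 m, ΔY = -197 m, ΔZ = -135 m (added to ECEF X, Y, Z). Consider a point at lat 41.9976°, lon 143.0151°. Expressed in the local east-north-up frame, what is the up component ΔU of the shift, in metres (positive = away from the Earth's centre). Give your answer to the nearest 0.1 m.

ΔU = -474.0 m

At φ = 41.9976°, λ = 143.0151°: sin φ = 0.669099, cos φ = 0.743173, sin λ = 0.601605, cos λ = -0.798794.
ΔU = cos φ cos λ·ΔX + cos φ sin λ·ΔY + sin φ·ΔZ = (0.743173)(-0.798794)(498) + (0.743173)(0.601605)(-197) + (0.669099)(-135) = -474.04 m.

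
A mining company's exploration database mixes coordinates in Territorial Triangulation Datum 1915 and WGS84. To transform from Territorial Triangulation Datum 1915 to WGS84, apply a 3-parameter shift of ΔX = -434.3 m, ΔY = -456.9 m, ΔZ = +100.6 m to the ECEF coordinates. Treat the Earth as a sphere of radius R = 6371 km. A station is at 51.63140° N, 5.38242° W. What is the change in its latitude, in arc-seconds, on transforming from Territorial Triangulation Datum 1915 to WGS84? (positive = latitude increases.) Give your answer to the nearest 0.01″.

sin φ = 0.784034, cos φ = 0.620718, sin λ = -0.093803, cos λ = 0.995591.
North component: ΔN = −sin φ cos λ·ΔX − sin φ sin λ·ΔY + cos φ·ΔZ = −(0.784034)(0.995591)(-434.3) − (0.784034)(-0.093803)(-456.9) + (0.620718)(100.6) = 367.85 m.
1° of latitude spans πR/180 = 111195 m, so Δφ = 367.85 / 111195 × 3600 = 11.909″.

Δφ = 11.91″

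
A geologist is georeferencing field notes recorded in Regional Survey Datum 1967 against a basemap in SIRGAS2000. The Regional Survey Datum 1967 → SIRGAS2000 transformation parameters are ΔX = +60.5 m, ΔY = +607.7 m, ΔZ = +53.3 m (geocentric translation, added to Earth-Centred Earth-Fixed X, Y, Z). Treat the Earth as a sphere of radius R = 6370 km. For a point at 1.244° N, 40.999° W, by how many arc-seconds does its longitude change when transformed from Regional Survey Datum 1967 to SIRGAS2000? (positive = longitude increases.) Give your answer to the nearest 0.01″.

Δλ = 16.14″

sin φ = 0.021710, cos φ = 0.999764, sin λ = -0.656046, cos λ = 0.754721.
East component: ΔE = −sin λ·ΔX + cos λ·ΔY = −(-0.656046)(60.5) + (0.754721)(607.7) = 498.33 m.
1° of latitude spans πR/180 = 111177 m; at latitude φ, 1° of longitude spans that × cos φ = 111151.3 m, so Δλ = 498.33 / 111151.3 × 3600 = 16.140″.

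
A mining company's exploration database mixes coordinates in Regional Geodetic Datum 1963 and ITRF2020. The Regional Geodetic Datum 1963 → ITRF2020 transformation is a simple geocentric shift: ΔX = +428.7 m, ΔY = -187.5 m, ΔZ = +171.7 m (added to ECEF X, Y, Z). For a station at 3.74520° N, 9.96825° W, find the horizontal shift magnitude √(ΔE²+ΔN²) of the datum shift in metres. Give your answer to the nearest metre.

The local east axis at (φ, λ) is (−sin λ, cos λ, 0), so ΔE = −sin(-9.96825°)·428.7 + cos(-9.96825°)·(-187.5) = -110.46 m.
The local north axis is (−sin φ cos λ, −sin φ sin λ, cos φ), giving ΔN = -27.580 − 2.120 + 171.333 = 141.63 m.
Horizontal magnitude = √(ΔE² + ΔN²) = √((-110.46)² + 141.63²) = 179.62 m.

180 m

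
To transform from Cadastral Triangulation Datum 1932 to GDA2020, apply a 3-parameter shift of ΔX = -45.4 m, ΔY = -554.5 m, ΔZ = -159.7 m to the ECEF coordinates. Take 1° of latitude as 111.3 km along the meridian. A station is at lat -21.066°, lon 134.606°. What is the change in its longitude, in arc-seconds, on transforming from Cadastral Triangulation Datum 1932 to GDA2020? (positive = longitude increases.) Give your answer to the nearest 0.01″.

sin φ = -0.359443, cos φ = 0.933167, sin λ = 0.711953, cos λ = -0.702228.
East component: ΔE = −sin λ·ΔX + cos λ·ΔY = −(0.711953)(-45.4) + (-0.702228)(-554.5) = 421.71 m.
1° of latitude spans 111300 m; at latitude φ, 1° of longitude spans that × cos φ = 103861.5 m, so Δλ = 421.71 / 103861.5 × 3600 = 14.617″.

Δλ = 14.62″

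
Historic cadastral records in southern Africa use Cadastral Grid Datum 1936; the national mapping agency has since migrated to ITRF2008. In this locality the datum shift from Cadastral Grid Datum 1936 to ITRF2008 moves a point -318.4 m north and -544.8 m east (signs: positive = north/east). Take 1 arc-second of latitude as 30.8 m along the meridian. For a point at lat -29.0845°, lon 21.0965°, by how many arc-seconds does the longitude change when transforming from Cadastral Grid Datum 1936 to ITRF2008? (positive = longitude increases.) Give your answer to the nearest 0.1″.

At latitude -29.0845°, cos φ = 0.873904.
1″ of longitude at this latitude = 30.80 × cos φ = 26.9162 m, so Δλ = -544.8 / 26.9162 = -20.241″.

Δλ = -20.2″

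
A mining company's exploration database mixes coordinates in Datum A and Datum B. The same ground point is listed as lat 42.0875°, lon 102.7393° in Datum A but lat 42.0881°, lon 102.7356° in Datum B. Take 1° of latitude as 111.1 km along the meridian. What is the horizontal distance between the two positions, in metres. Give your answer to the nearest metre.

Δφ = 42.0881° − 42.0875° = +0.0006°; Δλ = 102.7356° − 102.7393° = -0.0037°.
ΔN = Δφ × 111100 = 66.7 m; ΔE = Δλ × 111100 × cos(42.0875°) = -0.0037 × 111100 × 0.742122 = -305.1 m.
Distance = √(ΔE² + ΔN²) = √((-305.1)² + 66.7²) = 312.3 m.

312 m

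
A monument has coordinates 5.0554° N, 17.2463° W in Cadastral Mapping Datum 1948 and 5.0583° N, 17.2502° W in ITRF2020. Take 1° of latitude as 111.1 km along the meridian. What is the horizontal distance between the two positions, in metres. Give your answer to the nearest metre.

Δφ = 5.0583° − 5.0554° = +0.0029°; Δλ = -17.2502° − -17.2463° = -0.0039°.
ΔN = Δφ × 111100 = 322.2 m; ΔE = Δλ × 111100 × cos(5.0554°) = -0.0039 × 111100 × 0.996110 = -431.6 m.
Distance = √(ΔE² + ΔN²) = √((-431.6)² + 322.2²) = 538.6 m.

539 m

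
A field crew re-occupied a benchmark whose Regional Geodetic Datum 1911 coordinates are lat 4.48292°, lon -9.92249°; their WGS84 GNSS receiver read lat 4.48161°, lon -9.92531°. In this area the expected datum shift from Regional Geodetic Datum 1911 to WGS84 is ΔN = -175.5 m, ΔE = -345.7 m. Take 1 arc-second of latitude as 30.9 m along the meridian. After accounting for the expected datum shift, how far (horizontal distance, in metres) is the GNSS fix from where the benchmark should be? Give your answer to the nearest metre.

44 m

Observed coordinate differences: Δφ = -0.00131°, Δλ = -0.00282°.
Converting to metres (1° lat = 111240 m, cos φ = 0.996941): observed ΔN = -145.7 m, observed ΔE = -312.7 m.
Subtracting the expected shift leaves a residual of -145.7 − (-175.5) = 29.8 m north and -312.7 − (-345.7) = 33.0 m east.
Residual distance = √(29.8² + 33.0²) = 44.4 m.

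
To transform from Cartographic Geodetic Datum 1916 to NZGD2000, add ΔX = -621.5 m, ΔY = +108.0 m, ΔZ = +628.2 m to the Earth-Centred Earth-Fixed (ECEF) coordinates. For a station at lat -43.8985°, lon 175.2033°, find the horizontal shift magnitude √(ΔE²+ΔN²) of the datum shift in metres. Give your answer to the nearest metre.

At φ = -43.8985°, λ = 175.2033°: sin φ = -0.693383, cos φ = 0.720569, sin λ = 0.083620, cos λ = -0.996498.
ΔE = −sin λ·ΔX + cos λ·ΔY = −(0.083620)·(-621.5) + (-0.996498)·(108.0) = -55.65 m.
ΔN = −sin φ cos λ·ΔX − sin φ sin λ·ΔY + cos φ·ΔZ = −(-0.693383)(-0.996498)(-621.5) − (-0.693383)(0.083620)(108.0) + (0.720569)(628.2) = 888.35 m.
Horizontal magnitude = √(ΔE² + ΔN²) = √((-55.65)² + 888.35²) = 890.09 m.

890 m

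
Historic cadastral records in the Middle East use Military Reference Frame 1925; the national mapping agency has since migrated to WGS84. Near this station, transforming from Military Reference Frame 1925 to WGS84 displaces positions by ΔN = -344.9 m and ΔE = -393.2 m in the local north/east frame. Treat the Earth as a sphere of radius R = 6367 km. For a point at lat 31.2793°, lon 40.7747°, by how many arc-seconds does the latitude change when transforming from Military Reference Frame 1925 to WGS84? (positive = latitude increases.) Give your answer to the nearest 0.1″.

On a sphere of radius R, 1 rad of latitude = R, so Δφ = ΔN / R = -344.9 / 6367000 = -5.4170e-05 rad = -11.173″.

Δφ = -11.2″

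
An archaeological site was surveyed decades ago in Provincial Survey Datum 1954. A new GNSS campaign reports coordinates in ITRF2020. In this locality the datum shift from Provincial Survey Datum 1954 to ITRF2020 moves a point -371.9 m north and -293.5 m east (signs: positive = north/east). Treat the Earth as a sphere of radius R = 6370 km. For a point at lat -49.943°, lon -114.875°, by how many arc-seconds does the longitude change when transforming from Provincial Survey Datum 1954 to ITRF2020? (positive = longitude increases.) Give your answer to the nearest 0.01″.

At latitude -49.943°, cos φ = 0.643549.
One radian of longitude at latitude φ spans R cos φ, so Δλ = ΔE / (R cos φ) = -293.5 / (6370000 × 0.643549) = -7.1596e-05 rad = -14.768″.

Δλ = -14.77″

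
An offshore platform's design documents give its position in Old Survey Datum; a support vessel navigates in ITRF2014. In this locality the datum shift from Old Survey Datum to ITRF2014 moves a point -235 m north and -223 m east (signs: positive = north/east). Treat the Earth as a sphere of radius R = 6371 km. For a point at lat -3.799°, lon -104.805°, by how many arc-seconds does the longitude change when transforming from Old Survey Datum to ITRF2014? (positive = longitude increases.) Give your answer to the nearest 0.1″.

At latitude -3.799°, cos φ = 0.997803.
One radian of longitude at latitude φ spans R cos φ, so Δλ = ΔE / (R cos φ) = -223.0 / (6371000 × 0.997803) = -3.5079e-05 rad = -7.236″.

Δλ = -7.2″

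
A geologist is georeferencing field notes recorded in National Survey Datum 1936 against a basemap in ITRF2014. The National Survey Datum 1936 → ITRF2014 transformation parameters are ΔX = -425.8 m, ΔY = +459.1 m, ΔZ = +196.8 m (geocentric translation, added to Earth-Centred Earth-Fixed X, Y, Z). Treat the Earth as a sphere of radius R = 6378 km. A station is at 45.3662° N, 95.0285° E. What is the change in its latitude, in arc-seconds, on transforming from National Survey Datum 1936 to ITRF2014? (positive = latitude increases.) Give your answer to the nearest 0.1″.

sin φ = 0.711612, cos φ = 0.702573, sin λ = 0.996151, cos λ = -0.087651.
North component: ΔN = −sin φ cos λ·ΔX − sin φ sin λ·ΔY + cos φ·ΔZ = −(0.711612)(-0.087651)(-425.8) − (0.711612)(0.996151)(459.1) + (0.702573)(196.8) = -213.74 m.
1° of latitude spans πR/180 = 111317 m, so Δφ = -213.74 / 111317 × 3600 = -6.912″.

Δφ = -6.9″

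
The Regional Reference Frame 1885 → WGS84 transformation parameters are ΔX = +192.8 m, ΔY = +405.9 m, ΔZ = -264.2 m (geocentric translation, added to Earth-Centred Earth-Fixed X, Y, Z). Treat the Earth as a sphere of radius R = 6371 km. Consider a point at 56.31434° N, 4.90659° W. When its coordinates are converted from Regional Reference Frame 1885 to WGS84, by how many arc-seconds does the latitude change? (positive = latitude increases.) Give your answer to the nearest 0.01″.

Δφ = -8.98″

sin φ = 0.832093, cos φ = 0.554636, sin λ = -0.085532, cos λ = 0.996335.
North component: ΔN = −sin φ cos λ·ΔX − sin φ sin λ·ΔY + cos φ·ΔZ = −(0.832093)(0.996335)(192.8) − (0.832093)(-0.085532)(405.9) + (0.554636)(-264.2) = -277.49 m.
1° of latitude spans πR/180 = 111195 m, so Δφ = -277.49 / 111195 × 3600 = -8.984″.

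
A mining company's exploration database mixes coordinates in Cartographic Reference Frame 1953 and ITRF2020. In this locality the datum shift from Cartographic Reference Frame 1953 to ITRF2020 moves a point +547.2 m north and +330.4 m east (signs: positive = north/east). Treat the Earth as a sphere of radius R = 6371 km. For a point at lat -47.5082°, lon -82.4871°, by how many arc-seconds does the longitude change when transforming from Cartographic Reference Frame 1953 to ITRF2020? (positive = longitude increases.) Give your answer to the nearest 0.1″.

Δλ = 15.8″

At latitude -47.5082°, cos φ = 0.675485.
One radian of longitude at latitude φ spans R cos φ, so Δλ = ΔE / (R cos φ) = 330.4 / (6371000 × 0.675485) = 7.6774e-05 rad = 15.836″.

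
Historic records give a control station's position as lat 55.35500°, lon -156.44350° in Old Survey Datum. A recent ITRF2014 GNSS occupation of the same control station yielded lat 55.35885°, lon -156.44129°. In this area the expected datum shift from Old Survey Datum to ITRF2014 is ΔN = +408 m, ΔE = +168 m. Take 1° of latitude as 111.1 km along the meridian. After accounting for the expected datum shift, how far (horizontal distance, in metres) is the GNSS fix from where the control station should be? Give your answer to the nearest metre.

35 m

Observed coordinate differences: Δφ = +0.00385°, Δλ = +0.00221°.
Converting to metres (1° lat = 111100 m, cos φ = 0.568490): observed ΔN = 427.7 m, observed ΔE = 139.6 m.
Subtracting the expected shift leaves a residual of 427.7 − (408) = 19.7 m north and 139.6 − (168) = -28.4 m east.
Residual distance = √(19.7² + (-28.4)²) = 34.6 m.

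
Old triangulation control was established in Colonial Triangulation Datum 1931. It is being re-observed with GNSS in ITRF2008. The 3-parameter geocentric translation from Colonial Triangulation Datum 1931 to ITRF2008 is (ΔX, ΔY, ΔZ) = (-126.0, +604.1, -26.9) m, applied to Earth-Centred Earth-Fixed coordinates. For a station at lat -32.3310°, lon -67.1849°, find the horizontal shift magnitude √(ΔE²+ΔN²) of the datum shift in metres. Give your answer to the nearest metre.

366 m

At φ = -32.3310°, λ = -67.1849°: sin φ = -0.534810, cos φ = 0.844973, sin λ = -0.921761, cos λ = 0.387759.
ΔE = −sin λ·ΔX + cos λ·ΔY = −(-0.921761)·(-126.0) + (0.387759)·(604.1) = 118.10 m.
ΔN = −sin φ cos λ·ΔX − sin φ sin λ·ΔY + cos φ·ΔZ = −(-0.534810)(0.387759)(-126.0) − (-0.534810)(-0.921761)(604.1) + (0.844973)(-26.9) = -346.66 m.
Horizontal magnitude = √(ΔE² + ΔN²) = √(118.10² + (-346.66)²) = 366.23 m.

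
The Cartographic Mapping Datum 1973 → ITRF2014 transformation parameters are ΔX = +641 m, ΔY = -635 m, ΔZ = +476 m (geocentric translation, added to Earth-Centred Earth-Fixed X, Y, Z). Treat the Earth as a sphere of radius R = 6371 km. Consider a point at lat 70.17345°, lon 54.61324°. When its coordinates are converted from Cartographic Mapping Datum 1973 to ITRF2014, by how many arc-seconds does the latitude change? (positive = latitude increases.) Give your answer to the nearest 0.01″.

sin φ = 0.940724, cos φ = 0.339174, sin λ = 0.815262, cos λ = 0.579093.
North component: ΔN = −sin φ cos λ·ΔX − sin φ sin λ·ΔY + cos φ·ΔZ = −(0.940724)(0.579093)(641) − (0.940724)(0.815262)(-635) + (0.339174)(476) = 299.26 m.
1° of latitude spans πR/180 = 111195 m, so Δφ = 299.26 / 111195 × 3600 = 9.689″.

Δφ = 9.69″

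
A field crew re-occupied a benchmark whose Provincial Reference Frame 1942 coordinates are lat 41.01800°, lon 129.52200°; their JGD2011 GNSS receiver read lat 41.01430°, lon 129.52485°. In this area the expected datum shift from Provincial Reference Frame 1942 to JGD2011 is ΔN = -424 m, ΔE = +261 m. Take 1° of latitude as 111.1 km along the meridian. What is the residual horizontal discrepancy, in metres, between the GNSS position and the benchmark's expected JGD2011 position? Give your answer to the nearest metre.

26 m

Observed coordinate differences: Δφ = -0.00370°, Δλ = +0.00285°.
Converting to metres (1° lat = 111100 m, cos φ = 0.754503): observed ΔN = -411.1 m, observed ΔE = 238.9 m.
Subtracting the expected shift leaves a residual of -411.1 − (-424) = 12.9 m north and 238.9 − (261) = -22.1 m east.
Residual distance = √(12.9² + (-22.1)²) = 25.6 m.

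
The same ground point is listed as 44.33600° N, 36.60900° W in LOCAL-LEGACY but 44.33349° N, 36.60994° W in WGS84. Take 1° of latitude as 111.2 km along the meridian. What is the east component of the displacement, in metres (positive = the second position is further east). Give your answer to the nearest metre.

Δφ = 44.33349° − 44.33600° = -0.00251°; Δλ = -36.60994° − -36.60900° = -0.00094°.
ΔN = Δφ × 111200 = -279.1 m; ΔE = Δλ × 111200 × cos(44.33600°) = -0.00094 × 111200 × 0.715254 = -74.8 m.

ΔE = -75 m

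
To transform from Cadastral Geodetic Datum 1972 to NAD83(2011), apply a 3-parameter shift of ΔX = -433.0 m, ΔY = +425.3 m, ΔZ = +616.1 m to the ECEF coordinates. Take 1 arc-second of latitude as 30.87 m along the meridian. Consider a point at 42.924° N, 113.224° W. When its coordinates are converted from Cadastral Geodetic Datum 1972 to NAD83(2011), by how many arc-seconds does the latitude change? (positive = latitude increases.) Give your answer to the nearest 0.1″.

Δφ = 19.5″

sin φ = 0.681028, cos φ = 0.732258, sin λ = -0.918970, cos λ = -0.394327.
North component: ΔN = −sin φ cos λ·ΔX − sin φ sin λ·ΔY + cos φ·ΔZ = −(0.681028)(-0.394327)(-433.0) − (0.681028)(-0.918970)(425.3) + (0.732258)(616.1) = 601.03 m.
1° of latitude spans 3600 × 30.87 = 111132 m, so Δφ = 601.03 / 111132 × 3600 = 19.470″.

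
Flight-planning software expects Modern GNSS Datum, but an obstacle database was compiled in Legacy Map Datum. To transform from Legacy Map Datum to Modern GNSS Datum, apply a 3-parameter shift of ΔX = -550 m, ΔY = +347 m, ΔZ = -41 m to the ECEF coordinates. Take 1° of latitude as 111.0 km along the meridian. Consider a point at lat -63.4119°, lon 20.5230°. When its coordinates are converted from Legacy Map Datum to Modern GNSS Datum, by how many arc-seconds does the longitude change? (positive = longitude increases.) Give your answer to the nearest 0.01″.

Δλ = 37.52″

sin φ = -0.894247, cos φ = 0.447573, sin λ = 0.350583, cos λ = 0.936532.
East component: ΔE = −sin λ·ΔX + cos λ·ΔY = −(0.350583)(-550) + (0.936532)(347) = 517.80 m.
1° of latitude spans 111000 m; at latitude φ, 1° of longitude spans that × cos φ = 49680.6 m, so Δλ = 517.80 / 49680.6 × 3600 = 37.521″.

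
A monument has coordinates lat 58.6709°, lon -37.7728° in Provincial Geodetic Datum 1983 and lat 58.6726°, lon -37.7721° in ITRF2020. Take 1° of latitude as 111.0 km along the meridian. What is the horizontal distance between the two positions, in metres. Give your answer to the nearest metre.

Δφ = 58.6726° − 58.6709° = +0.0017°; Δλ = -37.7721° − -37.7728° = +0.0007°.
ΔN = Δφ × 111000 = 188.7 m; ΔE = Δλ × 111000 × cos(58.6709°) = +0.0007 × 111000 × 0.519953 = 40.4 m.
Distance = √(ΔE² + ΔN²) = √(40.4² + 188.7²) = 193.0 m.

193 m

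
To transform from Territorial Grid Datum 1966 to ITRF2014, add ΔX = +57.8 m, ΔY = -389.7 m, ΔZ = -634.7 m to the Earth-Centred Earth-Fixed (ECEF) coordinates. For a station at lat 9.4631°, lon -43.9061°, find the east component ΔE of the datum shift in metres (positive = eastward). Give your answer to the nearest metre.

ΔE = -241 m

The local east axis at (φ, λ) is (−sin λ, cos λ, 0), so ΔE = −sin(-43.9061°)·57.8 + cos(-43.9061°)·(-389.7) = -240.69 m.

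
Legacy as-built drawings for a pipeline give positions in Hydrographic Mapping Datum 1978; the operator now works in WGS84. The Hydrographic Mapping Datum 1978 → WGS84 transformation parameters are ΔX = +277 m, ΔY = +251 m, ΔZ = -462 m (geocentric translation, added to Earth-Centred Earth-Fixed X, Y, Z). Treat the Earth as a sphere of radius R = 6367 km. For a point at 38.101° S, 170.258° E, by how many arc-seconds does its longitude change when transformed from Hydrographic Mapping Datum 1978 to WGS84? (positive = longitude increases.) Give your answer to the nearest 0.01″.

Δλ = -12.11″

sin φ = -0.617050, cos φ = 0.786924, sin λ = 0.169212, cos λ = -0.985580.
East component: ΔE = −sin λ·ΔX + cos λ·ΔY = −(0.169212)(277) + (-0.985580)(251) = -294.25 m.
1° of latitude spans πR/180 = 111125 m; at latitude φ, 1° of longitude spans that × cos φ = 87447.0 m, so Δλ = -294.25 / 87447.0 × 3600 = -12.114″.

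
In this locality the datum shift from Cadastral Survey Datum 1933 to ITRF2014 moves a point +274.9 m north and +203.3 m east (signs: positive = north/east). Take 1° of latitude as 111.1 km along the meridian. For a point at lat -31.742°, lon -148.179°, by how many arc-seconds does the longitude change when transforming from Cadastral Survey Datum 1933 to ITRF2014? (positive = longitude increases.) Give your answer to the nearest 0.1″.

At latitude -31.742°, cos φ = 0.850426.
1° of longitude at this latitude = 111.1 × cos φ = 94.48 km, so Δλ = 203.3 / 94482.3 = 0.0021517° = 7.746″.

Δλ = 7.7″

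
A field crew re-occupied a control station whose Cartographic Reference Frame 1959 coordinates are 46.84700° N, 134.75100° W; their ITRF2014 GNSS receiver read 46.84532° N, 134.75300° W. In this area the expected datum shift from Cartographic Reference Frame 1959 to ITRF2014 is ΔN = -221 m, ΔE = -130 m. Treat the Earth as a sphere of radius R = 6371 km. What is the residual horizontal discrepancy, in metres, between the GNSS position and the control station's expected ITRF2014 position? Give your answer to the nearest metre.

Observed coordinate differences: Δφ = -0.00168°, Δλ = -0.00200°.
Converting to metres (1° lat = 111195 m, cos φ = 0.683949): observed ΔN = -186.8 m, observed ΔE = -152.1 m.
Subtracting the expected shift leaves a residual of -186.8 − (-221) = 34.2 m north and -152.1 − (-130) = -22.1 m east.
Residual distance = √(34.2² + (-22.1)²) = 40.7 m.

41 m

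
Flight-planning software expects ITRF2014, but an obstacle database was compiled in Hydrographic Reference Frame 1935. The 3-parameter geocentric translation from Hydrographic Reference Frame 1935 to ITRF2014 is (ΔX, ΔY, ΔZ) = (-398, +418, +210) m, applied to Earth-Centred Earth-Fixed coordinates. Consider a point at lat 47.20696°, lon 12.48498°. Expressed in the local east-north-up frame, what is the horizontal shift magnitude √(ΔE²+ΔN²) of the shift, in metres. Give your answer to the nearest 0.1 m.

At φ = 47.20696°, λ = 12.48498°: sin φ = 0.733812, cos φ = 0.679352, sin λ = 0.216184, cos λ = 0.976353.
ΔE = −sin λ·ΔX + cos λ·ΔY = −(0.216184)·(-398) + (0.976353)·(418) = 494.16 m.
ΔN = −sin φ cos λ·ΔX − sin φ sin λ·ΔY + cos φ·ΔZ = −(0.733812)(0.976353)(-398) − (0.733812)(0.216184)(418) + (0.679352)(210) = 361.50 m.
Horizontal magnitude = √(ΔE² + ΔN²) = √(494.16² + 361.50²) = 612.27 m.

612.3 m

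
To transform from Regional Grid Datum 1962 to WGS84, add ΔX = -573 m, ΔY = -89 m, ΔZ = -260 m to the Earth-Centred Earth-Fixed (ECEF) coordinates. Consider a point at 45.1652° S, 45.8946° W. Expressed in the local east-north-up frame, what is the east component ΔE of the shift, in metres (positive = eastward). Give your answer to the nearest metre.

At φ = -45.1652°, λ = -45.8946°: sin φ = -0.709143, cos φ = 0.705065, sin λ = -0.718061, cos λ = 0.695980.
ΔE = −sin λ·ΔX + cos λ·ΔY = −(-0.718061)·(-573) + (0.695980)·(-89) = -473.39 m.

ΔE = -473 m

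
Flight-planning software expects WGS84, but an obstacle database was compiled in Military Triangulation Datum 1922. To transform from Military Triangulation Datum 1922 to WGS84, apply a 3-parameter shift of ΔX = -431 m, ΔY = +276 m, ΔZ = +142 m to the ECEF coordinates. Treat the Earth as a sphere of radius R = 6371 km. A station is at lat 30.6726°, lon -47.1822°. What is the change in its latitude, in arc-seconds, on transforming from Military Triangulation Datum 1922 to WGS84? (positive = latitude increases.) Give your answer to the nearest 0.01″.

sin φ = 0.510132, cos φ = 0.860096, sin λ = -0.733519, cos λ = 0.679669.
North component: ΔN = −sin φ cos λ·ΔX − sin φ sin λ·ΔY + cos φ·ΔZ = −(0.510132)(0.679669)(-431) − (0.510132)(-0.733519)(276) + (0.860096)(142) = 374.85 m.
1° of latitude spans πR/180 = 111195 m, so Δφ = 374.85 / 111195 × 3600 = 12.136″.

Δφ = 12.14″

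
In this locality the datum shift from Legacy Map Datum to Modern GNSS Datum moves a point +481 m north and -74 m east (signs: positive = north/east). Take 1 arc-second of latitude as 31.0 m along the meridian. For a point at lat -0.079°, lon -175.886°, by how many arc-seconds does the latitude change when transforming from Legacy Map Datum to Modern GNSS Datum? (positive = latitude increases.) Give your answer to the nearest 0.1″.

Δφ = 15.5″

1″ of latitude = 31.00 m, so Δφ = 481.0 / 31.00 = 15.516″.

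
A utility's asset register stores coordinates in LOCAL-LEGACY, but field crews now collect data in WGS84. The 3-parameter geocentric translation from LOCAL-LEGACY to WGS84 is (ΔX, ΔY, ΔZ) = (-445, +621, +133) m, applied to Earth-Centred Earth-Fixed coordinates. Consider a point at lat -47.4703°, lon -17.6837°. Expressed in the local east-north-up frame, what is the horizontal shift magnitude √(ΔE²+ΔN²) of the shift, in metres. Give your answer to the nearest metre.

The local east axis at (φ, λ) is (−sin λ, cos λ, 0), so ΔE = −sin(-17.6837°)·(-445) + cos(-17.6837°)·621 = 456.48 m.
The local north axis is (−sin φ cos λ, −sin φ sin λ, cos φ), giving ΔN = -312.437 − 139.011 + 89.904 = -361.54 m.
Horizontal magnitude = √(ΔE² + ΔN²) = √(456.48² + (-361.54)²) = 582.31 m.

582 m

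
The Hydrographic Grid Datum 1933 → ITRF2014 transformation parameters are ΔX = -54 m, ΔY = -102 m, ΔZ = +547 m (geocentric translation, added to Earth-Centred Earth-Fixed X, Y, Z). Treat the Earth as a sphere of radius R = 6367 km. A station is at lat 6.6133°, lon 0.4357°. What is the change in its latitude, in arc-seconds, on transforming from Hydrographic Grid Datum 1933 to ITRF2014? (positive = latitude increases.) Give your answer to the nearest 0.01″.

sin φ = 0.115168, cos φ = 0.993346, sin λ = 0.007604, cos λ = 0.999971.
North component: ΔN = −sin φ cos λ·ΔX − sin φ sin λ·ΔY + cos φ·ΔZ = −(0.115168)(0.999971)(-54) − (0.115168)(0.007604)(-102) + (0.993346)(547) = 549.67 m.
1° of latitude spans πR/180 = 111125 m, so Δφ = 549.67 / 111125 × 3600 = 17.807″.

Δφ = 17.81″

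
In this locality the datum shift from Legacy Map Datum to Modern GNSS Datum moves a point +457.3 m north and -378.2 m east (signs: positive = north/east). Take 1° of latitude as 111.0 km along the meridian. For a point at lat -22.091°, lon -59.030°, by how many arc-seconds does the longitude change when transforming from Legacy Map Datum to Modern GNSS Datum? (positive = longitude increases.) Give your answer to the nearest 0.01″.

At latitude -22.091°, cos φ = 0.926588.
1° of longitude at this latitude = 111.0 × cos φ = 102.85 km, so Δλ = -378.2 / 102851.2 = -0.0036772° = -13.238″.

Δλ = -13.24″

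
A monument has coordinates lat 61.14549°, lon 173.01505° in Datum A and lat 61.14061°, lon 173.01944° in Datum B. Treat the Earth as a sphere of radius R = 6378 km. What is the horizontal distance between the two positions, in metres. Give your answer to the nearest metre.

592 m

Δφ = 61.14061° − 61.14549° = -0.00488°; Δλ = 173.01944° − 173.01505° = +0.00439°.
1° along a meridian = πR/180 = 111317 m.
ΔN = Δφ × 111317 = -543.2 m; ΔE = Δλ × 111317 × cos(61.14549°) = +0.00439 × 111317 × 0.482587 = 235.8 m.
Distance = √(ΔE² + ΔN²) = √(235.8² + (-543.2)²) = 592.2 m.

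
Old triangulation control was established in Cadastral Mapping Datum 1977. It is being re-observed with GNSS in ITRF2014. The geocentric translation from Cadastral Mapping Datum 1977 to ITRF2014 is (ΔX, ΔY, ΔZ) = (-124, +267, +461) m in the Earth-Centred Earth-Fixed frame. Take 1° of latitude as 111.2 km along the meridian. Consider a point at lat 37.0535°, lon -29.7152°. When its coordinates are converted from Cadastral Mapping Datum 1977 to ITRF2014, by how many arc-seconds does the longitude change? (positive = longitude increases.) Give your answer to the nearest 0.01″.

Δλ = 6.91″

sin φ = 0.602560, cos φ = 0.798073, sin λ = -0.495689, cos λ = 0.868500.
East component: ΔE = −sin λ·ΔX + cos λ·ΔY = −(-0.495689)(-124) + (0.868500)(267) = 170.42 m.
1° of latitude spans 111200 m; at latitude φ, 1° of longitude spans that × cos φ = 88745.7 m, so Δλ = 170.42 / 88745.7 × 3600 = 6.913″.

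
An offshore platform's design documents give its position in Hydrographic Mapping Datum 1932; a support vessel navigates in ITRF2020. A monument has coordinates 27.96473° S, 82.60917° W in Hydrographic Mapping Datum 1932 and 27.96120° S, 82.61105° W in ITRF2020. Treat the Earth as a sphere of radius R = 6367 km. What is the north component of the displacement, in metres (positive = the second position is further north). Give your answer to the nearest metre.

ΔN = 392 m

Δφ = -27.96120° − -27.96473° = +0.00353°; Δλ = -82.61105° − -82.60917° = -0.00188°.
1° along a meridian = πR/180 = 111125 m.
ΔN = Δφ × 111125 = 392.3 m; ΔE = Δλ × 111125 × cos(-27.96473°) = -0.00188 × 111125 × 0.883236 = -184.5 m.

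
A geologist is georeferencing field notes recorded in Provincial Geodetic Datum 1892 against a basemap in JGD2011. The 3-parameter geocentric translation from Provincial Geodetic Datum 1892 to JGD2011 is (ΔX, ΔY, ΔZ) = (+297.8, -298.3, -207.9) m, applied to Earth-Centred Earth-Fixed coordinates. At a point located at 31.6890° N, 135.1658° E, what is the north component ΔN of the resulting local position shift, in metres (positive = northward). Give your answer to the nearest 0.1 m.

ΔN = 44.5 m

At φ = 31.6890°, λ = 135.1658°: sin φ = 0.525308, cos φ = 0.850912, sin λ = 0.705058, cos λ = -0.709150.
ΔN = −sin φ cos λ·ΔX − sin φ sin λ·ΔY + cos φ·ΔZ = −(0.525308)(-0.709150)(297.8) − (0.525308)(0.705058)(-298.3) + (0.850912)(-207.9) = 44.51 m.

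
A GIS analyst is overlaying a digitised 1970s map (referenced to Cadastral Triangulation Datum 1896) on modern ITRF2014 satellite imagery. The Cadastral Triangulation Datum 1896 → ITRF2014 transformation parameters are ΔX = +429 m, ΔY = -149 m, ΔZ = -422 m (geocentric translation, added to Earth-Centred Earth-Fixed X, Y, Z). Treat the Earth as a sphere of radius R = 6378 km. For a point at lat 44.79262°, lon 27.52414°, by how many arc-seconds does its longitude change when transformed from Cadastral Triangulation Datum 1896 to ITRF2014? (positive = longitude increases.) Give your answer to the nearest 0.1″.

Δλ = -15.1″

sin φ = 0.704543, cos φ = 0.709661, sin λ = 0.462122, cos λ = 0.886816.
East component: ΔE = −sin λ·ΔX + cos λ·ΔY = −(0.462122)(429) + (0.886816)(-149) = -330.39 m.
1° of latitude spans πR/180 = 111317 m; at latitude φ, 1° of longitude spans that × cos φ = 78997.5 m, so Δλ = -330.39 / 78997.5 × 3600 = -15.056″.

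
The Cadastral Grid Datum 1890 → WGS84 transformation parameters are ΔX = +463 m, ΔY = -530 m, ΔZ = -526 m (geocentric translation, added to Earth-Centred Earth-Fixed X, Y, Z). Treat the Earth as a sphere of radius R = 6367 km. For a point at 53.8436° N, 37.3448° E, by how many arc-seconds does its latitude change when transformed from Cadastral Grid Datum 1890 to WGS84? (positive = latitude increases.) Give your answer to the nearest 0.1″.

sin φ = 0.807410, cos φ = 0.589991, sin λ = 0.606610, cos λ = 0.794999.
North component: ΔN = −sin φ cos λ·ΔX − sin φ sin λ·ΔY + cos φ·ΔZ = −(0.807410)(0.794999)(463) − (0.807410)(0.606610)(-530) + (0.589991)(-526) = -347.95 m.
1° of latitude spans πR/180 = 111125 m, so Δφ = -347.95 / 111125 × 3600 = -11.272″.

Δφ = -11.3″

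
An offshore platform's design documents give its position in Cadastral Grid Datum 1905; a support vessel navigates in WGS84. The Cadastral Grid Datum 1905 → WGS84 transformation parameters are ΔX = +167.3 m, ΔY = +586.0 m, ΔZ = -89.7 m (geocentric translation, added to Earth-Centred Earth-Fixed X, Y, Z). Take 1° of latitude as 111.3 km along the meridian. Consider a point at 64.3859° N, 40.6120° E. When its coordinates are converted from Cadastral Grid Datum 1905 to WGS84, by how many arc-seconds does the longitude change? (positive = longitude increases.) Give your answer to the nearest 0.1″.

Δλ = 25.1″

sin φ = 0.901726, cos φ = 0.432308, sin λ = 0.650933, cos λ = 0.759135.
East component: ΔE = −sin λ·ΔX + cos λ·ΔY = −(0.650933)(167.3) + (0.759135)(586.0) = 335.95 m.
1° of latitude spans 111300 m; at latitude φ, 1° of longitude spans that × cos φ = 48115.8 m, so Δλ = 335.95 / 48115.8 × 3600 = 25.136″.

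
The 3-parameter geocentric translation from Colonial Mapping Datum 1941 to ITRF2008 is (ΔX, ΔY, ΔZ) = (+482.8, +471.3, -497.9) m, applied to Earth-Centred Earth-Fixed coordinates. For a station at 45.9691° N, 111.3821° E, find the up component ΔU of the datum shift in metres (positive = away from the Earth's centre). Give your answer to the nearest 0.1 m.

ΔU = -175.3 m

The local up (radial) axis is (cos φ cos λ, cos φ sin λ, sin φ), giving ΔU = -122.343 + 305.028 − 357.973 = -175.29 m.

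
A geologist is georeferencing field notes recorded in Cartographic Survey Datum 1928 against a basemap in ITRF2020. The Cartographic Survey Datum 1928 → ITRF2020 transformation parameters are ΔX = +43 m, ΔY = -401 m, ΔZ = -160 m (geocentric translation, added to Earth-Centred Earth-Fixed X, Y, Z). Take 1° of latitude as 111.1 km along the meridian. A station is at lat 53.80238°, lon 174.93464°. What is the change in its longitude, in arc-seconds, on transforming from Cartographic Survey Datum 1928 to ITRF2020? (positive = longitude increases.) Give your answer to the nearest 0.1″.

Δλ = 21.7″

sin φ = 0.806985, cos φ = 0.590572, sin λ = 0.088292, cos λ = -0.996095.
East component: ΔE = −sin λ·ΔX + cos λ·ΔY = −(0.088292)(43) + (-0.996095)(-401) = 395.64 m.
1° of latitude spans 111100 m; at latitude φ, 1° of longitude spans that × cos φ = 65612.6 m, so Δλ = 395.64 / 65612.6 × 3600 = 21.708″.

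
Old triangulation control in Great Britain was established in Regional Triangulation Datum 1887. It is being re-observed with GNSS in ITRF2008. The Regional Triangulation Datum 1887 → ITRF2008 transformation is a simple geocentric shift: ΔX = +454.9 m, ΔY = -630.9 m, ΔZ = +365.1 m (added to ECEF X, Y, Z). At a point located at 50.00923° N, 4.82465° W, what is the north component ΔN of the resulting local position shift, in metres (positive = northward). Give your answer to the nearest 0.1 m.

ΔN = -153.3 m

The local north axis is (−sin φ cos λ, −sin φ sin λ, cos φ), giving ΔN = -347.286 − 40.654 + 234.637 = -153.30 m.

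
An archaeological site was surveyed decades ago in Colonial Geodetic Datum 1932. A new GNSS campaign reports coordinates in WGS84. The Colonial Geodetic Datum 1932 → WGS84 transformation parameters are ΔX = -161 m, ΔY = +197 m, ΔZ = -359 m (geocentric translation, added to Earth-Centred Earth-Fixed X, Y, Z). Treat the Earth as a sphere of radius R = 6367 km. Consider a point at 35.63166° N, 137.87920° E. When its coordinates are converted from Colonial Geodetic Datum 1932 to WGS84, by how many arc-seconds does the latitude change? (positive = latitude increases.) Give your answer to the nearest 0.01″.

Δφ = -14.20″

sin φ = 0.582572, cos φ = 0.812779, sin λ = 0.670696, cos λ = -0.741732.
North component: ΔN = −sin φ cos λ·ΔX − sin φ sin λ·ΔY + cos φ·ΔZ = −(0.582572)(-0.741732)(-161) − (0.582572)(0.670696)(197) + (0.812779)(-359) = -438.33 m.
1° of latitude spans πR/180 = 111125 m, so Δφ = -438.33 / 111125 × 3600 = -14.200″.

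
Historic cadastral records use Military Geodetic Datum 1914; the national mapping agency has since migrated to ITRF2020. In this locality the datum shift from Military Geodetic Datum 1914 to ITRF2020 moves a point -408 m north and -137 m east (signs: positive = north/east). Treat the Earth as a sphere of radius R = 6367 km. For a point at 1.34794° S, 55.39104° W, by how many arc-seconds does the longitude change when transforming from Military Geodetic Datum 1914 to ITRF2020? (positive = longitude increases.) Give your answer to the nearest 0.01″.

Δλ = -4.44″

At latitude -1.34794°, cos φ = 0.999723.
One radian of longitude at latitude φ spans R cos φ, so Δλ = ΔE / (R cos φ) = -137.0 / (6367000 × 0.999723) = -2.1523e-05 rad = -4.439″.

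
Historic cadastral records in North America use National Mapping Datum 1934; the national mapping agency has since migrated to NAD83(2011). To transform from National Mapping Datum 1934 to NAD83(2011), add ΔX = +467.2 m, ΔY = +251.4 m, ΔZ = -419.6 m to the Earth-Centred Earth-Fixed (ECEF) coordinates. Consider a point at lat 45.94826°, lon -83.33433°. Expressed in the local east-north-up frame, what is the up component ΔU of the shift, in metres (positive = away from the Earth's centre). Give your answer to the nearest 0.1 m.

ΔU = -437.5 m

At φ = 45.94826°, λ = -83.33433°: sin φ = 0.718712, cos φ = 0.695308, sin λ = -0.993240, cos λ = 0.116076.
ΔU = cos φ cos λ·ΔX + cos φ sin λ·ΔY + sin φ·ΔZ = (0.695308)(0.116076)(467.2) + (0.695308)(-0.993240)(251.4) + (0.718712)(-419.6) = -437.48 m.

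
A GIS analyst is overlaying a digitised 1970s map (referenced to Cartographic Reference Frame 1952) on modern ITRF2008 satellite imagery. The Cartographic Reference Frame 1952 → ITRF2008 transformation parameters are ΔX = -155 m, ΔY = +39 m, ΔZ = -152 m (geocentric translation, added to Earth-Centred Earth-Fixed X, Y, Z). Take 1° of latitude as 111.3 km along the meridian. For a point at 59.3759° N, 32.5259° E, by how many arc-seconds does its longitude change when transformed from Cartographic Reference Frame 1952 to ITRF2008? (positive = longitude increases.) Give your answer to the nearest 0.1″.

Δλ = 7.4″

sin φ = 0.860528, cos φ = 0.509403, sin λ = 0.537681, cos λ = 0.843148.
East component: ΔE = −sin λ·ΔX + cos λ·ΔY = −(0.537681)(-155) + (0.843148)(39) = 116.22 m.
1° of latitude spans 111300 m; at latitude φ, 1° of longitude spans that × cos φ = 56696.6 m, so Δλ = 116.22 / 56696.6 × 3600 = 7.380″.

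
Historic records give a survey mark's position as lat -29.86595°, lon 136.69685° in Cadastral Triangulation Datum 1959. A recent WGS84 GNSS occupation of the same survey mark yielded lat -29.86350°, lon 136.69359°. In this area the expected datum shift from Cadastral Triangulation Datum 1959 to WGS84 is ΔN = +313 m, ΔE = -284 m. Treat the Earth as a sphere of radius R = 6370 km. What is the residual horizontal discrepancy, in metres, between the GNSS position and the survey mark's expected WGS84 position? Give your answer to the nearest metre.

51 m

Observed coordinate differences: Δφ = +0.00245°, Δλ = -0.00326°.
Converting to metres (1° lat = 111177 m, cos φ = 0.867193): observed ΔN = 272.4 m, observed ΔE = -314.3 m.
Subtracting the expected shift leaves a residual of 272.4 − (313) = -40.6 m north and -314.3 − (-284) = -30.3 m east.
Residual distance = √((-40.6)² + (-30.3)²) = 50.7 m.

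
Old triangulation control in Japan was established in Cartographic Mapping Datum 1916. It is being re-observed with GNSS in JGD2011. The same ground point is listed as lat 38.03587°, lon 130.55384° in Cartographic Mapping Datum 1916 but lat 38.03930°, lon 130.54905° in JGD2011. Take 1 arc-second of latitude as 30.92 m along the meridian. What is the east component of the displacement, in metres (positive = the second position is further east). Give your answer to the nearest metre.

ΔE = -420 m

Δφ = 38.03930° − 38.03587° = +0.00343°; Δλ = 130.54905° − 130.55384° = -0.00479°.
1° of latitude = 3600 × 30.92 = 111312 m.
ΔN = Δφ × 111312 = 381.8 m; ΔE = Δλ × 111312 × cos(38.03587°) = -0.00479 × 111312 × 0.787625 = -419.9 m.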